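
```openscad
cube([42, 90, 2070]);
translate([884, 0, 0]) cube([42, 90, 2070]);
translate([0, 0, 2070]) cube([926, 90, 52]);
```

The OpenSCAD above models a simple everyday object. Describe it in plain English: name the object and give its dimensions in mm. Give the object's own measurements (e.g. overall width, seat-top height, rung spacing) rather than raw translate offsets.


A door frame. The clear opening is 842 mm wide and 2070 mm high. Two 42 mm wide jambs, 90 mm deep, stand either side of the opening from the floor to the top of the opening. A 52 mm thick head sits across the top of both jambs, spanning the full outside width of the frame.


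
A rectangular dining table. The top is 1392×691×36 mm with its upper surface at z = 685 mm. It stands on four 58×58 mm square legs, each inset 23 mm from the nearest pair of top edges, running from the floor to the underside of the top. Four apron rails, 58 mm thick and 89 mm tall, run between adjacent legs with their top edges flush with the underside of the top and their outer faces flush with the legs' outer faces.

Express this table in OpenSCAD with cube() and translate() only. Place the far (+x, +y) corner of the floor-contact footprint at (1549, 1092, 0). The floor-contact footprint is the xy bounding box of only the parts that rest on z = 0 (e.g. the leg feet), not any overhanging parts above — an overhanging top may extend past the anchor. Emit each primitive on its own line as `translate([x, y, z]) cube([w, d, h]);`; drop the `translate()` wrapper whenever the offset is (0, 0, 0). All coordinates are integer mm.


translate([180, 424, 649]) cube([1392, 691, 36]);
translate([203, 447, 0]) cube([58, 58, 649]);
translate([1491, 447, 0]) cube([58, 58, 649]);
translate([203, 1034, 0]) cube([58, 58, 649]);
translate([1491, 1034, 0]) cube([58, 58, 649]);
translate([261, 447, 560]) cube([1230, 58, 89]);
translate([261, 1034, 560]) cube([1230, 58, 89]);
translate([203, 505, 560]) cube([58, 529, 89]);
translate([1491, 505, 560]) cube([58, 529, 89]);


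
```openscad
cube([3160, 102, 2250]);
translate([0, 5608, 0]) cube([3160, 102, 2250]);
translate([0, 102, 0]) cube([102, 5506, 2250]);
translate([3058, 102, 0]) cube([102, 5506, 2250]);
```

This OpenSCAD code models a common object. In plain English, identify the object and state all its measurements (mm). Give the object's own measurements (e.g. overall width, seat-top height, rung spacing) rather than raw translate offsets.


The wall frame of a small rectangular building: four walls, each 2250 mm tall and 102 mm thick, enclosing a footprint 3160 mm (x) by 5710 mm (y) outside-to-outside, with no floor or roof. The front and back walls (the −y and +y sides) span the full width; the two side walls fit between them.


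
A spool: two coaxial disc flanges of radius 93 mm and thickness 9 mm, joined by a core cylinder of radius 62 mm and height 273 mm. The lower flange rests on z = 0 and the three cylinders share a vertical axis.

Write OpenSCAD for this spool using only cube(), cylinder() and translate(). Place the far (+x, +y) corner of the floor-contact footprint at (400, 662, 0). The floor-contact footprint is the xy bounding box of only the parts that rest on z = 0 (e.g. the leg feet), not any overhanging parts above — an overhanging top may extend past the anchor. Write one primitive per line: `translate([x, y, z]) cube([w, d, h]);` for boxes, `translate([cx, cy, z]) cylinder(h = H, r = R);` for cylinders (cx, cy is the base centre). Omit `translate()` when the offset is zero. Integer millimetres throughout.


translate([307, 569, 0]) cylinder(h = 9, r = 93);
translate([307, 569, 9]) cylinder(h = 273, r = 62);
translate([307, 569, 282]) cylinder(h = 9, r = 93);


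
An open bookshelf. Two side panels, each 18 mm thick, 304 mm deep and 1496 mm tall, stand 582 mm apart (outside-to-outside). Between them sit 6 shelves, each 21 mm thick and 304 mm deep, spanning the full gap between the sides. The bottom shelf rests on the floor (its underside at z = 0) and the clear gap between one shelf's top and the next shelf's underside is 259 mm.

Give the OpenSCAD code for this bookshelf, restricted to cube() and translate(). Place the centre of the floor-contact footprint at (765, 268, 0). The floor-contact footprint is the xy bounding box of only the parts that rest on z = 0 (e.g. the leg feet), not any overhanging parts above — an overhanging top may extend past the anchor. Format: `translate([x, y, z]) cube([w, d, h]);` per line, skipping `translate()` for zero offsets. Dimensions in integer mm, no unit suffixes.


translate([474, 116, 0]) cube([18, 304, 1496]);
translate([1038, 116, 0]) cube([18, 304, 1496]);
translate([492, 116, 0]) cube([546, 304, 21]);
translate([492, 116, 280]) cube([546, 304, 21]);
translate([492, 116, 560]) cube([546, 304, 21]);
translate([492, 116, 840]) cube([546, 304, 21]);
translate([492, 116, 1120]) cube([546, 304, 21]);
translate([492, 116, 1400]) cube([546, 304, 21]);


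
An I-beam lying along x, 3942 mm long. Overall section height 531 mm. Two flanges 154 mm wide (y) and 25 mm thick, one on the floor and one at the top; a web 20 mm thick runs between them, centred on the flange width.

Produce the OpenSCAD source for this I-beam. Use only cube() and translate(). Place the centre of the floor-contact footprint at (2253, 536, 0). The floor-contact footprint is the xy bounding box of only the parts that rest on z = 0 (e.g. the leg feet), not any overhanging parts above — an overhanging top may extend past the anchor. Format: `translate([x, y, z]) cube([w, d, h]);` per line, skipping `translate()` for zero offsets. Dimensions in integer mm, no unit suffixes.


translate([282, 459, 0]) cube([3942, 154, 25]);
translate([282, 526, 25]) cube([3942, 20, 481]);
translate([282, 459, 506]) cube([3942, 154, 25]);


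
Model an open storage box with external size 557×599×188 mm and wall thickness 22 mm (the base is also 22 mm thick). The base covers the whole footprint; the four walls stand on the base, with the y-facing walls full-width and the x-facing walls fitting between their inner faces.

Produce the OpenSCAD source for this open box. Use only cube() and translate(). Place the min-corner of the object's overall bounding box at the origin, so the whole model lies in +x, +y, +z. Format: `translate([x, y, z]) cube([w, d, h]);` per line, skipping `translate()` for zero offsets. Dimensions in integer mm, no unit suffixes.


cube([557, 599, 22]);
translate([0, 0, 22]) cube([557, 22, 166]);
translate([0, 577, 22]) cube([557, 22, 166]);
translate([0, 22, 22]) cube([22, 555, 166]);
translate([535, 22, 22]) cube([22, 555, 166]);


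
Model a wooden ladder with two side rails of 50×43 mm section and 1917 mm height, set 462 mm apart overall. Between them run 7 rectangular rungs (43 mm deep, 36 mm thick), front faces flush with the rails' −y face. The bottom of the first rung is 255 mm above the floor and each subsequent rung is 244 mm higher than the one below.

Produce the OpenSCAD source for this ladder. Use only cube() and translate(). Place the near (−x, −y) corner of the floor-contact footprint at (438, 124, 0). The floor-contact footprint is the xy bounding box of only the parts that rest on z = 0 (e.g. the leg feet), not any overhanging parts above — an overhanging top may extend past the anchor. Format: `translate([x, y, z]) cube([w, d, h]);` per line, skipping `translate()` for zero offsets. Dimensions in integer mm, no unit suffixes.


translate([438, 124, 0]) cube([50, 43, 1917]);
translate([850, 124, 0]) cube([50, 43, 1917]);
translate([488, 124, 255]) cube([362, 43, 36]);
translate([488, 124, 499]) cube([362, 43, 36]);
translate([488, 124, 743]) cube([362, 43, 36]);
translate([488, 124, 987]) cube([362, 43, 36]);
translate([488, 124, 1231]) cube([362, 43, 36]);
translate([488, 124, 1475]) cube([362, 43, 36]);
translate([488, 124, 1719]) cube([362, 43, 36]);


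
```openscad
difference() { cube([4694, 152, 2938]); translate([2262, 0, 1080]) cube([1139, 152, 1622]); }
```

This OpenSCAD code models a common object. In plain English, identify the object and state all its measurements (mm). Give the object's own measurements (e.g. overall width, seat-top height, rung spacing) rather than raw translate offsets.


A wall 4694 mm long (x), 152 mm thick (y), 2938 mm tall, with a rectangular window opening cut through it. The opening is 1139 mm wide and 1622 mm tall; its sill is at z = 1080 mm and its near (−x) edge is 2262 mm from the wall's −x end. The opening passes through the full wall thickness.


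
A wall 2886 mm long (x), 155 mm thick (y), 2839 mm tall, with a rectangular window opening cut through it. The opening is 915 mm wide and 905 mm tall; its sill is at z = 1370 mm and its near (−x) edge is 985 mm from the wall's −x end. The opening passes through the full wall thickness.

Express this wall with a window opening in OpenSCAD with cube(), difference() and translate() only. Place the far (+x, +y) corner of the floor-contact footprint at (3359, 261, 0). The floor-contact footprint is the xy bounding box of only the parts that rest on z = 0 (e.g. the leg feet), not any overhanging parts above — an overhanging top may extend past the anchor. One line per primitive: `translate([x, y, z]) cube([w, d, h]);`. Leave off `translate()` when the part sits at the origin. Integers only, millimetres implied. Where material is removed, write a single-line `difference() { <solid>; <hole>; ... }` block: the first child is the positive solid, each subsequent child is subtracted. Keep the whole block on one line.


difference() { translate([473, 106, 0]) cube([2886, 155, 2839]); translate([1458, 106, 1370]) cube([915, 155, 905]); }


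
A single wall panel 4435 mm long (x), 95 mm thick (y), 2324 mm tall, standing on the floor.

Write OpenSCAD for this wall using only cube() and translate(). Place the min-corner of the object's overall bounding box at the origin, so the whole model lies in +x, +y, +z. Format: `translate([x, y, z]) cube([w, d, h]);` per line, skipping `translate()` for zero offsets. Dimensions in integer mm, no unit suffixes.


cube([4435, 95, 2324]);


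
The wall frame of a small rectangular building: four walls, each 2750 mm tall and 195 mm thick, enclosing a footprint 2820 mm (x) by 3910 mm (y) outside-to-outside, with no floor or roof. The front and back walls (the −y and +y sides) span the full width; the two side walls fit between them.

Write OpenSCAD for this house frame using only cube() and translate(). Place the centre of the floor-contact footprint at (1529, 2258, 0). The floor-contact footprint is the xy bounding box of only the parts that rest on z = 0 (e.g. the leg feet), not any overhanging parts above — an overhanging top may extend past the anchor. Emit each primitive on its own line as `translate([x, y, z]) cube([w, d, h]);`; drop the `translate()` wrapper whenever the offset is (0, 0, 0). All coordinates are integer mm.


translate([119, 303, 0]) cube([2820, 195, 2750]);
translate([119, 4018, 0]) cube([2820, 195, 2750]);
translate([119, 498, 0]) cube([195, 3520, 2750]);
translate([2744, 498, 0]) cube([195, 3520, 2750]);


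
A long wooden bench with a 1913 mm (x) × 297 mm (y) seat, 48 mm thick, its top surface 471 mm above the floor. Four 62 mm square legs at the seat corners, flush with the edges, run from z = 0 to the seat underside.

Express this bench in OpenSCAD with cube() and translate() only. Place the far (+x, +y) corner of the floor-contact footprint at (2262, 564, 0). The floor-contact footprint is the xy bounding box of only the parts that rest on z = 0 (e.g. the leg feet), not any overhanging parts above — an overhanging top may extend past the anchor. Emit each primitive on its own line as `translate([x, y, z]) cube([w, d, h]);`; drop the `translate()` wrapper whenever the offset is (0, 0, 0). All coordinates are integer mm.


// leg_h = 471 − 48 = 423
translate([349, 267, 423]) cube([1913, 297, 48]);
translate([349, 267, 0]) cube([62, 62, 423]);
translate([349, 502, 0]) cube([62, 62, 423]);
translate([2200, 267, 0]) cube([62, 62, 423]);
translate([2200, 502, 0]) cube([62, 62, 423]);


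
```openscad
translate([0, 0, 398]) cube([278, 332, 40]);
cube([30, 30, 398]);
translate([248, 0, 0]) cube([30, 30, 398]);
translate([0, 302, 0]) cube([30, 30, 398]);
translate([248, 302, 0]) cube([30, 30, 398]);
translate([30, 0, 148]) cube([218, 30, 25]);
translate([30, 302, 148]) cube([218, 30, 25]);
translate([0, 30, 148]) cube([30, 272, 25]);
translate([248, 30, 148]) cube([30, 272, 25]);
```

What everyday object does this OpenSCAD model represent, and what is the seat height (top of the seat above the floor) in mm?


A stool. The seat height is 438 mm.

A 278×332×40 slab at z = 398 on four corner posts — a stool. The seat top is 398 + 40 = 438 mm.


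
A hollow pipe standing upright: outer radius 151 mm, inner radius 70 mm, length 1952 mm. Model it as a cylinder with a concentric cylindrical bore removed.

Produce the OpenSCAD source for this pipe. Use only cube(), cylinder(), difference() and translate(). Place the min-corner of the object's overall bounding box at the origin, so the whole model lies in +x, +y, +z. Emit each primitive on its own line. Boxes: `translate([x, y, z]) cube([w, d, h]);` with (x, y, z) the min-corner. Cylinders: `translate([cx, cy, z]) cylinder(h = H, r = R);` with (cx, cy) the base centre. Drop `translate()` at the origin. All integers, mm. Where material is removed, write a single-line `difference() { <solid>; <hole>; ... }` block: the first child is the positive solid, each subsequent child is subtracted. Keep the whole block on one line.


difference() { translate([151, 151, 0]) cylinder(h = 1952, r = 151); translate([151, 151, 0]) cylinder(h = 1952, r = 70); }


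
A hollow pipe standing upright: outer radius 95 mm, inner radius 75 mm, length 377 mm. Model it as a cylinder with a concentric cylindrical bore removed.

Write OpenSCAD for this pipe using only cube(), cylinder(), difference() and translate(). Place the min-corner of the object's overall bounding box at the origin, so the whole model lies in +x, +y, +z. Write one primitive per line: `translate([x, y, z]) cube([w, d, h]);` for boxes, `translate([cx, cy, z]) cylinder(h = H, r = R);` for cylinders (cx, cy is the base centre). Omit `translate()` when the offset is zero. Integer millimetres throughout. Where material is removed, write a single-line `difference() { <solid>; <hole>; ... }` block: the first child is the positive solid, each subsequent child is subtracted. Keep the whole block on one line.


difference() { translate([95, 95, 0]) cylinder(h = 377, r = 95); translate([95, 95, 0]) cylinder(h = 377, r = 75); }


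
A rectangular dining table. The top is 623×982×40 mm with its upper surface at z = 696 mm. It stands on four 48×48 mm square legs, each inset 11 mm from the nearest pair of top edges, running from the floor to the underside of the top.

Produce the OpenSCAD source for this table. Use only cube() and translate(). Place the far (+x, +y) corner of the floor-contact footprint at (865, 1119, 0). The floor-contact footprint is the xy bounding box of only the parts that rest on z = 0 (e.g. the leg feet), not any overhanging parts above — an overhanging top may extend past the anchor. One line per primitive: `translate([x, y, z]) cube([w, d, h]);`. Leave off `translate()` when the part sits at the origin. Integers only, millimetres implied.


translate([253, 148, 656]) cube([623, 982, 40]);
translate([264, 159, 0]) cube([48, 48, 656]);
translate([817, 159, 0]) cube([48, 48, 656]);
translate([264, 1071, 0]) cube([48, 48, 656]);
translate([817, 1071, 0]) cube([48, 48, 656]);


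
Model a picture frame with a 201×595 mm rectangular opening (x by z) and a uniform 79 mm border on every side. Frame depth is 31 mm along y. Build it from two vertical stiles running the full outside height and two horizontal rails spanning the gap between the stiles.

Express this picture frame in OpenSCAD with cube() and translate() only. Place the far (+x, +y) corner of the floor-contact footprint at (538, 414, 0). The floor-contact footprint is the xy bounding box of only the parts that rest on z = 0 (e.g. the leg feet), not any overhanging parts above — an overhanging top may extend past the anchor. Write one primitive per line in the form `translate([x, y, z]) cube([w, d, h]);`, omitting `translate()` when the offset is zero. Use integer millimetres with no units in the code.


translate([179, 383, 0]) cube([79, 31, 753]);
translate([459, 383, 0]) cube([79, 31, 753]);
translate([258, 383, 0]) cube([201, 31, 79]);
translate([258, 383, 674]) cube([201, 31, 79]);


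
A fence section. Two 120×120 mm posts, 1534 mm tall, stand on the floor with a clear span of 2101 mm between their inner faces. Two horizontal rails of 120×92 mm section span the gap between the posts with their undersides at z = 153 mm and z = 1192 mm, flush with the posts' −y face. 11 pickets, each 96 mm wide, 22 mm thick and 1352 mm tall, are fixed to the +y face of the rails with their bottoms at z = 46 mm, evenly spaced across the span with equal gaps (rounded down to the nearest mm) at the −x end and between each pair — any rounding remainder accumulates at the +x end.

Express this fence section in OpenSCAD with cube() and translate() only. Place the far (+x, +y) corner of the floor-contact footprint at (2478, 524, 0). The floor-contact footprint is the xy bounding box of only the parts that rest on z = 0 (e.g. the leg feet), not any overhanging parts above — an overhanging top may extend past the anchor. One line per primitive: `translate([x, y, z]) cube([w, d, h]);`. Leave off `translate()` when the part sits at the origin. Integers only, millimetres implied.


translate([137, 404, 0]) cube([120, 120, 1534]);
translate([2358, 404, 0]) cube([120, 120, 1534]);
translate([257, 404, 153]) cube([2101, 120, 92]);
translate([257, 404, 1192]) cube([2101, 120, 92]);
translate([344, 524, 46]) cube([96, 22, 1352]);
translate([527, 524, 46]) cube([96, 22, 1352]);
translate([710, 524, 46]) cube([96, 22, 1352]);
translate([893, 524, 46]) cube([96, 22, 1352]);
translate([1076, 524, 46]) cube([96, 22, 1352]);
translate([1259, 524, 46]) cube([96, 22, 1352]);
translate([1442, 524, 46]) cube([96, 22, 1352]);
translate([1625, 524, 46]) cube([96, 22, 1352]);
translate([1808, 524, 46]) cube([96, 22, 1352]);
translate([1991, 524, 46]) cube([96, 22, 1352]);
translate([2174, 524, 46]) cube([96, 22, 1352]);


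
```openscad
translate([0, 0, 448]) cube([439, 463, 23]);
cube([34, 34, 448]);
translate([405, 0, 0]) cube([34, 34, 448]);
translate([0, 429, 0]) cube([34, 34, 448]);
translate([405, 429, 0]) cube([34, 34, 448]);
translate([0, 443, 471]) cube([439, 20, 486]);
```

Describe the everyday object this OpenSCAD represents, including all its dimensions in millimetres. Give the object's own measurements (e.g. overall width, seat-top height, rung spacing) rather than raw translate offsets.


A chair. The seat is a 439×463×23 mm slab with its top at z = 471 mm, on four 34×34 mm corner legs (flush with the seat edges, standing on z = 0). A flat backrest 20 mm thick, 486 mm tall, spans the full seat width and rises from the seat top along its +y edge, rear face flush with the rear of the seat.


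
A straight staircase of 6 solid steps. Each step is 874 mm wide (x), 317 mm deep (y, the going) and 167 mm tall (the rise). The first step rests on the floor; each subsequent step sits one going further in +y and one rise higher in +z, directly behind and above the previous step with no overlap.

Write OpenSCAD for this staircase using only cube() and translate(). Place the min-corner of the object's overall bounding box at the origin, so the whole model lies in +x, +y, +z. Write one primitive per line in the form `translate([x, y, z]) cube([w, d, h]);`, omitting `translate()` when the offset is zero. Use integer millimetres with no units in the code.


cube([874, 317, 167]);
translate([0, 317, 167]) cube([874, 317, 167]);
translate([0, 634, 334]) cube([874, 317, 167]);
translate([0, 951, 501]) cube([874, 317, 167]);
translate([0, 1268, 668]) cube([874, 317, 167]);
translate([0, 1585, 835]) cube([874, 317, 167]);


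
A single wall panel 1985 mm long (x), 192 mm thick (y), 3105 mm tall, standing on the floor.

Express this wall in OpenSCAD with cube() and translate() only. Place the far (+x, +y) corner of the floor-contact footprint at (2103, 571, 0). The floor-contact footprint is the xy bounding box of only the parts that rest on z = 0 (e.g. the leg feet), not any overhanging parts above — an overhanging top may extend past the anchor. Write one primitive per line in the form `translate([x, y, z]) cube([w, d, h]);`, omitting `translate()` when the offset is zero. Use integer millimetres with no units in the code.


translate([118, 379, 0]) cube([1985, 192, 3105]);


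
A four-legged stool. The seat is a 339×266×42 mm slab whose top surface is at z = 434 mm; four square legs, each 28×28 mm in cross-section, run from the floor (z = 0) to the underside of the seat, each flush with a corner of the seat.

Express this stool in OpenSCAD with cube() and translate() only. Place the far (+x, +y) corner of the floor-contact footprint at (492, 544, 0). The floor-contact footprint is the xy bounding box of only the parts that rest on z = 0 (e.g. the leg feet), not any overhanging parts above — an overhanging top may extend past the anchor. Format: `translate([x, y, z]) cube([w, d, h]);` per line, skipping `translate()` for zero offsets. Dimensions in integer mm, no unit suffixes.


translate([153, 278, 392]) cube([339, 266, 42]);
translate([153, 278, 0]) cube([28, 28, 392]);
translate([464, 278, 0]) cube([28, 28, 392]);
translate([153, 516, 0]) cube([28, 28, 392]);
translate([464, 516, 0]) cube([28, 28, 392]);


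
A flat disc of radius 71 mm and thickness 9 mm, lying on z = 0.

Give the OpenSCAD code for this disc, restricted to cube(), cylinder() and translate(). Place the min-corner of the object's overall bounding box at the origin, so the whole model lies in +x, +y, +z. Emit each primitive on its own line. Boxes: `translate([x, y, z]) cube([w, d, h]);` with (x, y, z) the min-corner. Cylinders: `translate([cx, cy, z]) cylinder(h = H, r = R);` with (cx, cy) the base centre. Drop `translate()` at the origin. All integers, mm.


translate([71, 71, 0]) cylinder(h = 9, r = 71);


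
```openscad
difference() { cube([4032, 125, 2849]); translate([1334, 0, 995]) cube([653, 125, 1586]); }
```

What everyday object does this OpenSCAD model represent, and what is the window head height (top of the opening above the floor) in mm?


A wall with a window opening. The window head height is 2581 mm.

A wall with a rectangular opening subtracted — a window. Sill at z = 995, opening 1586 mm tall, so the head is at 995 + 1586 = 2581 mm.


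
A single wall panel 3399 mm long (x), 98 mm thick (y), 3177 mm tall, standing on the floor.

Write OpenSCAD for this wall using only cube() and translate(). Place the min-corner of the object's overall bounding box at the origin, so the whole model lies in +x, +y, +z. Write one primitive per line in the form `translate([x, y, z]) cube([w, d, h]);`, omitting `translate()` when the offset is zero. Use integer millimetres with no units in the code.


cube([3399, 98, 3177]);


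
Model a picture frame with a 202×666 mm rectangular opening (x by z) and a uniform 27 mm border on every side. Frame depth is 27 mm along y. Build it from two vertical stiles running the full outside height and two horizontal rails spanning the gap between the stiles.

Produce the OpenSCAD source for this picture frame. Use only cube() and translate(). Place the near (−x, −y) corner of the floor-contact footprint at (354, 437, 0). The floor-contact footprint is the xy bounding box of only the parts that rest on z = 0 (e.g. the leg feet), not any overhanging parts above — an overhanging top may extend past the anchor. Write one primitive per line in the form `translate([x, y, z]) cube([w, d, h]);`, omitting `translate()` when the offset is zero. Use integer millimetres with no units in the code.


translate([354, 437, 0]) cube([27, 27, 720]);
translate([583, 437, 0]) cube([27, 27, 720]);
translate([381, 437, 0]) cube([202, 27, 27]);
translate([381, 437, 693]) cube([202, 27, 27]);


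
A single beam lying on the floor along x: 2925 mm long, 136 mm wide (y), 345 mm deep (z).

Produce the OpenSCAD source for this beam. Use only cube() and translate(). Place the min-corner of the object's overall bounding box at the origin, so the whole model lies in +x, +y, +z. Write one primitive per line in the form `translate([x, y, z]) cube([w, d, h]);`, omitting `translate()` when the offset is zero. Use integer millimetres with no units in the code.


cube([2925, 136, 345]);


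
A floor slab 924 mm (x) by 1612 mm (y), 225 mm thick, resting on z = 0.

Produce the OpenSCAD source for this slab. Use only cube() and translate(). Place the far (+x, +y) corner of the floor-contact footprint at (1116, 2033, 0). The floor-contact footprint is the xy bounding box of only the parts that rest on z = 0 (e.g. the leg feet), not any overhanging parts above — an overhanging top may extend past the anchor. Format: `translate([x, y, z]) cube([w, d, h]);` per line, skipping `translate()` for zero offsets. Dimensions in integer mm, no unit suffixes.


translate([192, 421, 0]) cube([924, 1612, 225]);


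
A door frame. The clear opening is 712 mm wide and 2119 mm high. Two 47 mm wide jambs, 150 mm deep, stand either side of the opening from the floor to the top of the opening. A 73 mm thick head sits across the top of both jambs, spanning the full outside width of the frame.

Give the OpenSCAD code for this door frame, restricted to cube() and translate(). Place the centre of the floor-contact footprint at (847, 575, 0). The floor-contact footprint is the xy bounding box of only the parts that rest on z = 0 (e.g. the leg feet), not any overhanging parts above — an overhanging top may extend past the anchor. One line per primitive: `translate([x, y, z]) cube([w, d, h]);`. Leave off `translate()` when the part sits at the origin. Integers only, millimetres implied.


translate([444, 500, 0]) cube([47, 150, 2119]);
translate([1203, 500, 0]) cube([47, 150, 2119]);
translate([444, 500, 2119]) cube([806, 150, 73]);


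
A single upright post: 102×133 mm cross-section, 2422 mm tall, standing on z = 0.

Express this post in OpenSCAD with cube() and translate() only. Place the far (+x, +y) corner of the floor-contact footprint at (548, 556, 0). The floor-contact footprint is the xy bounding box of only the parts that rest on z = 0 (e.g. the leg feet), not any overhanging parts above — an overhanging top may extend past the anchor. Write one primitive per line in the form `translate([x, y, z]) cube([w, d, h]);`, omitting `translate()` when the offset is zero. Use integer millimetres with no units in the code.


translate([446, 423, 0]) cube([102, 133, 2422]);


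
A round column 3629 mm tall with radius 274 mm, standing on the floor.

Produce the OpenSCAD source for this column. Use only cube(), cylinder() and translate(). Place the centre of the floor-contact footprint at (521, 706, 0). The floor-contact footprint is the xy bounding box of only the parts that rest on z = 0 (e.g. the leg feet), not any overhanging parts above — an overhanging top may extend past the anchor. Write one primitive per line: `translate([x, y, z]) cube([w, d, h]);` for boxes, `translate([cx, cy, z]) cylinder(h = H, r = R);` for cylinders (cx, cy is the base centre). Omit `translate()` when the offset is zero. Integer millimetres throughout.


translate([521, 706, 0]) cylinder(h = 3629, r = 274);


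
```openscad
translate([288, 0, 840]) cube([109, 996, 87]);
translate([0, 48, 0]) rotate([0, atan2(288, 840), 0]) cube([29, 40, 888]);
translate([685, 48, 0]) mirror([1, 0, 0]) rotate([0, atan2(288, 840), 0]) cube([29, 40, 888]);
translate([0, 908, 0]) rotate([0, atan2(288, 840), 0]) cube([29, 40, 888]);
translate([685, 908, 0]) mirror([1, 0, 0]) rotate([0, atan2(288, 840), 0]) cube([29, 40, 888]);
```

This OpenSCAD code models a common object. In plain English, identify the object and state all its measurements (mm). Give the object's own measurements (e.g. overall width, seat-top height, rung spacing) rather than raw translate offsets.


A sawhorse. A 109×996×87 mm beam (x, y, z) sits on two A-frame leg pairs. Each pair is two raked legs of 29×40 mm section (40 mm along y) splaying symmetrically in x. Each leg rises 840 mm vertically over 288 mm of horizontal reach and is 888 mm long along its own axis. Every leg's outer bottom edge rests on the floor and its outer top edge meets a bottom edge of the beam — the left legs (tilting toward +x) meet the beam's −x bottom edge, the right legs (their mirror images, tilting toward −x) meet its +x bottom edge — so the leg tops tuck under the beam, the beam's underside is 840 mm above the floor, and the feet are 685 mm apart outside-to-outside with the beam centred between them. The two leg pairs are set in 48 mm from either end of the beam.


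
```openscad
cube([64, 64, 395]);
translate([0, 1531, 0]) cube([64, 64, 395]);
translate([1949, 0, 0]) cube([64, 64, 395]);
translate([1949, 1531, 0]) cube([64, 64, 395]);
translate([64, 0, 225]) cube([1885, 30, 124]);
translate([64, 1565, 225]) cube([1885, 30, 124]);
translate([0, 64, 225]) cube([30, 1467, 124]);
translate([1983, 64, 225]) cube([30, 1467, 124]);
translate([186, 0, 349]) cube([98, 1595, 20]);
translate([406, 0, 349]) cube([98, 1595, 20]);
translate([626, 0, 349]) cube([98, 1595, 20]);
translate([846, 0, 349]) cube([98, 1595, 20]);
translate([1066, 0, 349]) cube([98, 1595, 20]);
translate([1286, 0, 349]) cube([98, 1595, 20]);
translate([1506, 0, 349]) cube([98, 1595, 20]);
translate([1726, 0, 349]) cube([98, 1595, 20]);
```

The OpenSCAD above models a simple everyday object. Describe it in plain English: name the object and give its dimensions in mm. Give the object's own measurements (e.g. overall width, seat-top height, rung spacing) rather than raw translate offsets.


A bed frame 2013 mm long (x) by 1595 mm wide (y). Four 64×64 mm corner posts, 395 mm tall, at the corners of the footprint. Four rails of 30 mm thickness and 124 mm height run between adjacent posts with their undersides at z = 225 mm, their outer faces flush with the outside of the frame (the two x-running rails run between the posts' inner faces; the two y-running rails run between the posts' inner faces). 8 slats, each 98 mm wide (x) and 20 mm thick, lie across the top of the two x-running rails, running the full 1595 mm width of the frame in y; along x they sit between the end posts with a 122 mm gap after the −x posts and between neighbouring slats, leaving 125 mm before the +x posts.


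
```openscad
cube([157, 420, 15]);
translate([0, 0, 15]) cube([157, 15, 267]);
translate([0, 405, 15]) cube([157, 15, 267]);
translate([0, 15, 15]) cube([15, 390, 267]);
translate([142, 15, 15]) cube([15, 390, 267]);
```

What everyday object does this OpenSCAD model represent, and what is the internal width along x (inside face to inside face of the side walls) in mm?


An open box. The internal width is 127 mm.

A 157×420 base slab with four walls standing on it — an open box. The base is 157 mm wide and the walls are 15 mm thick, so the internal width is 157 − 2 × 15 = 127 mm.


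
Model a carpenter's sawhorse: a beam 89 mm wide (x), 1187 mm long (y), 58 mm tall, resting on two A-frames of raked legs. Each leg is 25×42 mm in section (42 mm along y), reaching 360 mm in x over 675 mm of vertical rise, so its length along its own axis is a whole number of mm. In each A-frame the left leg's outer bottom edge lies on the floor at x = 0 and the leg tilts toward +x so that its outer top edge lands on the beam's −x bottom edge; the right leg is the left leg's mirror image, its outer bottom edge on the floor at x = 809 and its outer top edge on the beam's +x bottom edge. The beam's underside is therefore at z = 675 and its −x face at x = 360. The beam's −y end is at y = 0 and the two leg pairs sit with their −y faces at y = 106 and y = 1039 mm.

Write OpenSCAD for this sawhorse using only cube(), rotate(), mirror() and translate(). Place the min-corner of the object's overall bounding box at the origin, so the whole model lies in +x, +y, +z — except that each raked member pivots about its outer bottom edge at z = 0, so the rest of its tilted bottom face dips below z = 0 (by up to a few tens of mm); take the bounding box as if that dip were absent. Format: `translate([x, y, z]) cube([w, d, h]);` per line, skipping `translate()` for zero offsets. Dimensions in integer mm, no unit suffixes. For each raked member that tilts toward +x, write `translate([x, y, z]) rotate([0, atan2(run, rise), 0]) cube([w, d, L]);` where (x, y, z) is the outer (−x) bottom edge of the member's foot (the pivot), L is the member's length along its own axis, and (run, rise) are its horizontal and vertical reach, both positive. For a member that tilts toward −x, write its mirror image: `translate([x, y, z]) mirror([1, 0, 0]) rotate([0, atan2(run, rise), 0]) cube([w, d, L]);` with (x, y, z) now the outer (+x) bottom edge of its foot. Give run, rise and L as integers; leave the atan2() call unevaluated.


translate([360, 0, 675]) cube([89, 1187, 58]);
translate([0, 106, 0]) rotate([0, atan2(360, 675), 0]) cube([25, 42, 765]);
translate([809, 106, 0]) mirror([1, 0, 0]) rotate([0, atan2(360, 675), 0]) cube([25, 42, 765]);
translate([0, 1039, 0]) rotate([0, atan2(360, 675), 0]) cube([25, 42, 765]);
translate([809, 1039, 0]) mirror([1, 0, 0]) rotate([0, atan2(360, 675), 0]) cube([25, 42, 765]);


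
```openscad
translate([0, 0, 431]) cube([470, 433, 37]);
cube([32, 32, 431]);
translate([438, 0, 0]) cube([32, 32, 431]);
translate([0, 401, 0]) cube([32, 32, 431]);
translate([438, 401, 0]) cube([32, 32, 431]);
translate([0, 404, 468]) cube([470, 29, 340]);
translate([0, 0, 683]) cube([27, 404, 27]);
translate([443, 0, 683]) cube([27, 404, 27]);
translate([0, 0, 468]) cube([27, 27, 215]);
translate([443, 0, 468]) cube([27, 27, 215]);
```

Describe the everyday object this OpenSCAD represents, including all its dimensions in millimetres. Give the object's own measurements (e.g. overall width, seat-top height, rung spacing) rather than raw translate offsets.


A chair. The seat is a 470×433×37 mm slab with its top at z = 468 mm, on four 32×32 mm corner legs (flush with the seat edges, standing on z = 0). A flat backrest 29 mm thick, 340 mm tall, spans the full seat width and rises from the seat top along its +y edge, rear face flush with the rear of the seat. Two armrests of 27×27 mm section run along each side from the seat's front edge to the front of the backrest, top faces 242 mm above the seat top and outer faces flush with the seat's x-edges; a 27×27 mm post under the front of each armrest stands on the seat at the front corner.


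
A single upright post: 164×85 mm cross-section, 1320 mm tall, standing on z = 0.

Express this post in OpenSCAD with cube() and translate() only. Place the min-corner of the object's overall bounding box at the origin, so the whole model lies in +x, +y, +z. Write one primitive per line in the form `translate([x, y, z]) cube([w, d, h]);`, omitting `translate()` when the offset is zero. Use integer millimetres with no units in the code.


cube([164, 85, 1320]);


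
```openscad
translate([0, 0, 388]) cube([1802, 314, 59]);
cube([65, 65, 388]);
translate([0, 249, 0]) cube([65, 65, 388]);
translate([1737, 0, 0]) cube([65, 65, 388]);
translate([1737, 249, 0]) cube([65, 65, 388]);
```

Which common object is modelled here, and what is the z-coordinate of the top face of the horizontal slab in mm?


A bench. The seat-top height is 447 mm.

A long slab on four corner posts — a bench. The slab sits at z = 388 with thickness 59, so the top is 388 + 59 = 447 mm.


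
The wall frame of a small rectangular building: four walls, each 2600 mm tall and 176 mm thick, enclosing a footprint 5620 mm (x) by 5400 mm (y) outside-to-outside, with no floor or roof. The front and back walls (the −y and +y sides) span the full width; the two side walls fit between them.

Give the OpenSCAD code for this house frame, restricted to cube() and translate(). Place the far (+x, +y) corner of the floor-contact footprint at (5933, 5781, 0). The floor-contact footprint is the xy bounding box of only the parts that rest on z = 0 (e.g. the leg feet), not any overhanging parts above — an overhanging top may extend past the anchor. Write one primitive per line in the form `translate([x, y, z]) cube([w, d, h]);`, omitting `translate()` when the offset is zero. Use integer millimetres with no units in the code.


translate([313, 381, 0]) cube([5620, 176, 2600]);
translate([313, 5605, 0]) cube([5620, 176, 2600]);
translate([313, 557, 0]) cube([176, 5048, 2600]);
translate([5757, 557, 0]) cube([176, 5048, 2600]);


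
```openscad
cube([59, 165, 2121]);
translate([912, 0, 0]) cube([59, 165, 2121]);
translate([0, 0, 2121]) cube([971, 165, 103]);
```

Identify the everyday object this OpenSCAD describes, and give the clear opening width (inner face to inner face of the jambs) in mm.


A door frame. The clear opening width is 853 mm.

Two 2121 mm tall posts with a header on top — a door frame. The left jamb is 59 mm wide at x = 0; the right jamb starts at x = 912. The clear opening is 912 − 59 = 853 mm.


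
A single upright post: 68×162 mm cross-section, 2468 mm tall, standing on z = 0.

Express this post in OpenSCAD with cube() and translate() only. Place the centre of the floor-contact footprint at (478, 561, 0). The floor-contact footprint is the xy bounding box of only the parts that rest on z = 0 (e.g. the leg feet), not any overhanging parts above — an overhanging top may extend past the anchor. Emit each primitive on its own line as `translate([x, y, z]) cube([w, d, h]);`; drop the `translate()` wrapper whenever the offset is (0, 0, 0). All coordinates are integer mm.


translate([444, 480, 0]) cube([68, 162, 2468]);


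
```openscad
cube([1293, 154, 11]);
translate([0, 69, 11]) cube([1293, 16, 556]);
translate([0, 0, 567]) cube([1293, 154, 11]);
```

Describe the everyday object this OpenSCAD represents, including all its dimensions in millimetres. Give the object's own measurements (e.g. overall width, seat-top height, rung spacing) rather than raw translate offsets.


An I-beam lying along x, 1293 mm long. Overall section height 578 mm. Two flanges 154 mm wide (y) and 11 mm thick, one on the floor and one at the top; a web 16 mm thick runs between them, centred on the flange width.


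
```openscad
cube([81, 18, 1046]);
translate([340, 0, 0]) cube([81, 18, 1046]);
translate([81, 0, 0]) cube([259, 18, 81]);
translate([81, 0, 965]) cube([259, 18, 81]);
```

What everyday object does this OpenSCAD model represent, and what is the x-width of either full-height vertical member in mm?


A picture frame. The border width is 81 mm.

Four thin pieces enclosing a rectangular opening — a picture frame. The two full-height stiles are 1046 mm tall; the top rail sits at z = 965 and is 81 mm tall, so the border above the opening is 1046 − 965 = 81 mm, matching the stile x-width.


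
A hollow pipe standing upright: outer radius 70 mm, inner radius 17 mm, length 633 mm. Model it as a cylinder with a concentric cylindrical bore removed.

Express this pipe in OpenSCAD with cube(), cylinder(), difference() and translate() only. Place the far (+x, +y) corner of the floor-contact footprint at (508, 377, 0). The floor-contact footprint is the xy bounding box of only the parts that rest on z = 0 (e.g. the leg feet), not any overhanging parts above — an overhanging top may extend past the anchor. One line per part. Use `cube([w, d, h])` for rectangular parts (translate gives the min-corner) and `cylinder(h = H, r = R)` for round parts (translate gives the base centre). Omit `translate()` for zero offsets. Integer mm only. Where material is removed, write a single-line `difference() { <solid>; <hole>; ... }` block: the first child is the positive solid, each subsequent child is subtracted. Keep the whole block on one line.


difference() { translate([438, 307, 0]) cylinder(h = 633, r = 70); translate([438, 307, 0]) cylinder(h = 633, r = 17); }
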